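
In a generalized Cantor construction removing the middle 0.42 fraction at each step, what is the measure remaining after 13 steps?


Step 1: At each step, fraction remaining = 1 - 0.42 = 0.58
Step 2: After 13 steps, measure = (0.58)^13
Result = 8.405507e-04


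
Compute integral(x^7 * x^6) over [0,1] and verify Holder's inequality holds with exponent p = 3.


Step 1: Exact integral of f*g = integral(x^13, 0, 1) = 1/14
     = 0.071429
Step 2: Holder bound with p=3, q=1.5:
  ||f||_p = (integral x^21 dx)^(1/3) = (1/22)^(1/3) = 0.356883
  ||g||_q = (integral x^9 dx)^(1/1.5) = (1/10)^(1/1.5) = 0.215443
Step 3: Holder bound = ||f||_p * ||g||_q = 0.356883 * 0.215443 = 0.076888
Verification: 0.071429 <= 0.076888 (Holder holds)


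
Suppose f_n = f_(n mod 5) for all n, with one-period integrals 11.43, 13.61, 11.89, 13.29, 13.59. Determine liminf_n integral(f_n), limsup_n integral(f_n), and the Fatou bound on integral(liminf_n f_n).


The sequence (integral(f_n)) is periodic with period 5, repeating the values 11.43, 13.61, 11.89, 13.29, 13.59 indefinitely.
Step 1: For a periodic sequence, every tail (a_m, a_(m+1), ...) contains all 5 period values infinitely often.
Step 2: Hence inf of every tail = min of the period values = min(11.43, 13.61, 11.89, 13.29, 13.59) = 11.43.
        liminf_n integral(f_n) = sup over m of (inf of tail from m) = 11.43.
Step 3: Similarly sup of every tail = max of the period values = 13.61.
        limsup_n integral(f_n) = 13.61.
Step 4: Fatou's lemma: integral(liminf_n f_n) <= liminf_n integral(f_n) = 11.43.
        So the integral of the pointwise liminf is at most 11.43.


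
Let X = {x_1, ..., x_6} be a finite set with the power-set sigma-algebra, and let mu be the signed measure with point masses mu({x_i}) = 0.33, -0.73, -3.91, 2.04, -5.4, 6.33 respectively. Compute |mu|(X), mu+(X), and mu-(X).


Step 1: Every measurable set is a union of atoms (the cells / points), so a Hahn decomposition is
  obtained by grouping atoms by sign: P = union of atoms with mu > 0, N = union of the remaining atoms.
  Atoms in P (indices): 1, 4, 6;  atoms in N (indices): 2, 3, 5
  Positive values: 0.33, 2.04, 6.33
  Negative values: -0.73, -3.91, -5.4
Step 2: mu+(X) = mu(P) = sum of positive atom values = 8.7
Step 3: mu-(X) = -mu(N) = sum of |negative atom values| = 10.04
Step 4: |mu|(X) = mu+(X) + mu-(X) = 8.7 + 10.04 = 18.74


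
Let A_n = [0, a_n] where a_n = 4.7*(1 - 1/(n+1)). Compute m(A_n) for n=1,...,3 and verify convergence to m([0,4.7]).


By continuity of measure from below: if A_n increases to A, then m(A_n) -> m(A).
Here A = [0, 4.7], so m(A) = 4.7
Step 1: a_1 = 4.7*(1 - 1/2) = 2.35, m(A_1) = 2.35
Step 2: a_2 = 4.7*(1 - 1/3) = 3.1333, m(A_2) = 3.1333
Step 3: a_3 = 4.7*(1 - 1/4) = 3.525, m(A_3) = 3.525
Limit: m(A_n) -> m([0,4.7]) = 4.7


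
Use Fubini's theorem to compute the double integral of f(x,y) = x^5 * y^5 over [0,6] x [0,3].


By Fubini's theorem, the double integral factors as a product of single integrals:
Step 1: integral_0^6 x^5 dx = [x^6/6] from 0 to 6
     = 6^6/6 = 7776
Step 2: integral_0^3 y^5 dy = [y^6/6] from 0 to 3
     = 3^6/6 = 121.5
Step 3: Double integral = 7776 * 121.5 = 944784


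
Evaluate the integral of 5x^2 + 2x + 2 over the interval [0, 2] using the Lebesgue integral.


The Lebesgue integral of a Riemann-integrable function agrees with the Riemann integral.
Antiderivative F(x) = (5/3)x^3 + (2/2)x^2 + 2x
F(2) = (5/3)*2^3 + (2/2)*2^2 + 2*2
     = (5/3)*8 + (2/2)*4 + 2*2
     = 13.333333 + 4 + 4
     = 21.333333
F(0) = 0.0
Integral = F(2) - F(0) = 21.333333 - 0.0 = 21.333333


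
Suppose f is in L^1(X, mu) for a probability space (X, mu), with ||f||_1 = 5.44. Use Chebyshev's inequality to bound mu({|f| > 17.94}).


Chebyshev/Markov inequality: mu(|f| > eps) <= (||f||_p / eps)^p
Step 1: ||f||_1 / eps = 5.44 / 17.94 = 0.303233
Step 2: Raise to power p = 1:
  (0.303233)^1 = 0.303233
Step 3: Therefore mu(|f| > 17.94) <= 0.303233


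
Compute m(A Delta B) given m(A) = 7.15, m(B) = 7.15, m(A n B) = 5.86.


m(A Delta B) = m(A) + m(B) - 2*m(A n B)
= 7.15 + 7.15 - 2*5.86
= 7.15 + 7.15 - 11.72
= 2.58


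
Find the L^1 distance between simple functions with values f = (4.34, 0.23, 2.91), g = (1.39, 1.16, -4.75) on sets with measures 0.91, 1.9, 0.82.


Step 1: Compute differences f_i - g_i:
  4.34 - 1.39 = 2.95
  0.23 - 1.16 = -0.93
  2.91 - -4.75 = 7.66
Step 2: Compute |diff|^1 * measure for each set:
  |2.95|^1 * 0.91 = 2.95 * 0.91 = 2.6845
  |-0.93|^1 * 1.9 = 0.93 * 1.9 = 1.767
  |7.66|^1 * 0.82 = 7.66 * 0.82 = 6.2812
Step 3: Sum = 10.7327
Step 4: ||f-g||_1 = (10.7327)^(1/1) = 10.7327


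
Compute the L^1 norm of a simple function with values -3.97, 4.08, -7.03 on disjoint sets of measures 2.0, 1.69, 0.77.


Step 1: Compute |f_i|^1 for each value:
  |-3.97|^1 = 3.97
  |4.08|^1 = 4.08
  |-7.03|^1 = 7.03
Step 2: Multiply by measures and sum:
  3.97 * 2.0 = 7.94
  4.08 * 1.69 = 6.8952
  7.03 * 0.77 = 5.4131
Sum = 7.94 + 6.8952 + 5.4131 = 20.2483
Step 3: Take the p-th root:
||f||_1 = (20.2483)^(1/1) = 20.2483


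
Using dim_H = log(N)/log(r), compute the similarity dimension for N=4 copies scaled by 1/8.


For a self-similar set with N copies scaled by 1/r:
dim_H = log(N)/log(r) = log(4)/log(8)
= 1.386294/2.079442
= 0.666667


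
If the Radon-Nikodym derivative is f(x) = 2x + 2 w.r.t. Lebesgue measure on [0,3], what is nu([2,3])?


nu(A) = integral_A (dnu/dmu) dmu = integral_2^3 (2x + 2) dx
Step 1: Antiderivative F(x) = (2/2)x^2 + 2x
Step 2: F(3) = (2/2)*3^2 + 2*3 = 9 + 6 = 15
Step 3: F(2) = (2/2)*2^2 + 2*2 = 4 + 4 = 8
Step 4: nu([2,3]) = F(3) - F(2) = 15 - 8 = 7


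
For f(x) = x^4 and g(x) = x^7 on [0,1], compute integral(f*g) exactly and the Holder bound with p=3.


Step 1: Exact integral of f*g = integral(x^11, 0, 1) = 1/12
     = 0.083333
Step 2: Holder bound with p=3, q=1.5:
  ||f||_p = (integral x^12 dx)^(1/3) = (1/13)^(1/3) = 0.42529
  ||g||_q = (integral x^10.5 dx)^(1/1.5) = (1/11.5)^(1/1.5) = 0.196276
Step 3: Holder bound = ||f||_p * ||g||_q = 0.42529 * 0.196276 = 0.083474
Verification: 0.083333 <= 0.083474 (Holder holds)


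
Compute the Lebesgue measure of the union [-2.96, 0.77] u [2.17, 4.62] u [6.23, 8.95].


For pairwise disjoint intervals, m(union) = sum of lengths.
= (0.77 - -2.96) + (4.62 - 2.17) + (8.95 - 6.23)
= 3.73 + 2.45 + 2.72
= 8.9


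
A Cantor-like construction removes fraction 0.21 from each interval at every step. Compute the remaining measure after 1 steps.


Step 1: At each step, fraction remaining = 1 - 0.21 = 0.79
Step 2: After 1 steps, measure = (0.79)^1
Step 3: Computing the power step by step:
  After step 1: 0.79
Result = 0.79


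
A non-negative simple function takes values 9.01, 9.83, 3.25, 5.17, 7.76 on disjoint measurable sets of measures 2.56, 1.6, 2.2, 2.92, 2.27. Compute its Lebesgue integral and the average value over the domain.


Step 1: Integral = sum(value_i * measure_i)
= 9.01*2.56 + 9.83*1.6 + 3.25*2.2 + 5.17*2.92 + 7.76*2.27
= 23.0656 + 15.728 + 7.15 + 15.0964 + 17.6152
= 78.6552
Step 2: Total measure of domain = 2.56 + 1.6 + 2.2 + 2.92 + 2.27 = 11.55
Step 3: Average value = 78.6552 / 11.55 = 6.809974


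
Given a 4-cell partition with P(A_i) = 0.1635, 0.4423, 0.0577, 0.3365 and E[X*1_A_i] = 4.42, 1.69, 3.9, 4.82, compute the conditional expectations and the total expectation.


For each cell A_i: E[X|A_i] = E[X*1_A_i] / P(A_i)
Step 1: E[X|A_1] = 4.42 / 0.1635 = 27.033639
Step 2: E[X|A_2] = 1.69 / 0.4423 = 3.820936
Step 3: E[X|A_3] = 3.9 / 0.0577 = 67.590988
Step 4: E[X|A_4] = 4.82 / 0.3365 = 14.323923
Verification: E[X] = sum E[X*1_A_i] = 4.42 + 1.69 + 3.9 + 4.82 = 14.83


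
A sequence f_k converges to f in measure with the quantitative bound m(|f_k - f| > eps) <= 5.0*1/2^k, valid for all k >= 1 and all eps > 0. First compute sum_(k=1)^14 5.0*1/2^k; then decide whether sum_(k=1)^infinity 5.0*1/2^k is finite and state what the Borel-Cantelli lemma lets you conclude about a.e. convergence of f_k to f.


Step 1: List the terms 5.0*1/2^k for k = 1 to 14:
  k=1: 2.5
  k=2: 1.25
  k=3: 0.625
  k=4: 0.3125
  k=5: 0.15625
  k=6: 0.078125
  k=7: 0.039062
  k=8: 0.019531
  k=9: 0.009766
  k=10: 0.004883
  k=11: 0.002441
  k=12: 0.001221
  k=13: 6.103516e-04
  k=14: 3.051758e-04
Step 2: Partial sum = 2.5 + 1.25 + 0.625 + 0.3125 + 0.15625 + 0.078125 + 0.039062 + 0.019531 + 0.009766 + 0.004883 + 0.002441 + 0.001221 + 6.103516e-04 + 3.051758e-04
     = 4.999695
Step 3: The full series sum_(k>=1) 5.0*1/2^k converges (geometric series with ratio 1/2 < 1; a constant multiple of a convergent series converges).
Step 4: Fix eps > 0. Since sum_k m(|f_k - f| > eps) < infinity, the Borel-Cantelli lemma gives
        m(limsup_k {|f_k - f| > eps}) = 0, i.e. for a.e. x, |f_k(x) - f(x)| <= eps for all large k.
        Applying this with eps = 1/j for j = 1, 2, ... and intersecting the countably many full-measure sets,
        for a.e. x we get limsup_k |f_k(x) - f(x)| <= 1/j for every j, hence f_k -> f almost everywhere.
Conclusion: series converges; Borel-Cantelli yields f_k -> f a.e.


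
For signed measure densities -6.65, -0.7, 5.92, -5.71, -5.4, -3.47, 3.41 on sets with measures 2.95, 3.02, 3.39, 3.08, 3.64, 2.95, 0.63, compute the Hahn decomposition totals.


Step 1: Compute signed measure on each set:
  Set 1: -6.65 * 2.95 = -19.6175
  Set 2: -0.7 * 3.02 = -2.114
  Set 3: 5.92 * 3.39 = 20.0688
  Set 4: -5.71 * 3.08 = -17.5868
  Set 5: -5.4 * 3.64 = -19.656
  Set 6: -3.47 * 2.95 = -10.2365
  Set 7: 3.41 * 0.63 = 2.1483
Step 2: Total signed measure = (-19.6175) + (-2.114) + (20.0688) + (-17.5868) + (-19.656) + (-10.2365) + (2.1483)
     = -46.9937
Step 3: Positive part mu+(X) = sum of positive contributions = 22.2171
Step 4: Negative part mu-(X) = |sum of negative contributions| = 69.2108


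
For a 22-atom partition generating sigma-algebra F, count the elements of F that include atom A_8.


Each element of F is a union of some subset S of the 22 atoms.
The element contains A_8 iff A_8 is in S.
So we count subsets S of {A_1,...,A_22} with A_8 in S: choose freely among the other 21 atoms.
Count = 2^(22-1) = 2^21 = 2097152.


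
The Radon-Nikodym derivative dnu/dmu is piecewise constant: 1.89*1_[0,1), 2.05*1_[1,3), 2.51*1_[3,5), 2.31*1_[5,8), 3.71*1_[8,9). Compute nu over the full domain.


Integrate each piece of the Radon-Nikodym derivative:
Step 1: integral_0^1 1.89 dx = 1.89*(1-0) = 1.89*1 = 1.89
Step 2: integral_1^3 2.05 dx = 2.05*(3-1) = 2.05*2 = 4.1
Step 3: integral_3^5 2.51 dx = 2.51*(5-3) = 2.51*2 = 5.02
Step 4: integral_5^8 2.31 dx = 2.31*(8-5) = 2.31*3 = 6.93
Step 5: integral_8^9 3.71 dx = 3.71*(9-8) = 3.71*1 = 3.71
Total: 1.89 + 4.1 + 5.02 + 6.93 + 3.71 = 21.65


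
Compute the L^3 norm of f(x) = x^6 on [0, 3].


Step 1: ||f||_3 = (integral_0^3 |x^6|^3 dx)^(1/3)
     = (integral_0^3 x^18 dx)^(1/3)
Step 2: integral_0^3 x^18 dx = [x^19/(19)] from 0 to 3 = 3^19/19
     = 1162261467/19 = 6.117166e+07
Step 3: ||f||_3 = (6.117166e+07)^(1/3) = 394.018621


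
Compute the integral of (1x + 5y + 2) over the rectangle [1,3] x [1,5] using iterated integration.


By Fubini, integrate in x first, then y.
Step 1: Fix y, integrate over x in [1,3]:
  integral(1x + 5y + 2, x=1..3)
  = 1*(3^2 - 1^2)/2 + (5y + 2)*(3 - 1)
  = 4 + (5y + 2)*2
  = 4 + 10y + 4
  = 8 + 10y
Step 2: Integrate over y in [1,5]:
  integral(8 + 10y, y=1..5)
  = 8*4 + 10*(5^2 - 1^2)/2
  = 32 + 120
  = 152


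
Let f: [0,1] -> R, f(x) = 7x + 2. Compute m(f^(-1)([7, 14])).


f^(-1)([7, 14]) = {x : 7 <= 7x + 2 <= 14}
Solving: (7 - 2)/7 <= x <= (14 - 2)/7
= [0.714286, 1.714286]
Intersecting with [0,1]: [0.714286, 1]
Measure = 1 - 0.714286 = 0.285714


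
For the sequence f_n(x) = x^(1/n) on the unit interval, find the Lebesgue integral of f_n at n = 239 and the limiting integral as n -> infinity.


At n = 239: f_239(x) = x^(1/239).
Step 1: integral(x^(1/239), 0, 1) = [x^(1/239+1) / (1/239+1)] from 0 to 1
     = 1 / (1/239 + 1) = 1 / ((239+1)/239) = 239/(239+1)
     = 239/240 = 0.995833
Step 2: As n -> infinity, f_n(x) = x^(1/n) -> 1 for x in (0,1], and f_n is increasing in n.
By MCT, lim_n integral(f_n) = integral(lim_n f_n) = integral(1, 0, 1) = 1.
Step 3: Verify convergence: 239/240 = 0.995833 -> 1


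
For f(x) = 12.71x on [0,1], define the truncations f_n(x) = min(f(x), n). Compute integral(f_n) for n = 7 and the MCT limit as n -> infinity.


f(x) = 12.71x on [0,1]; f_n(x) = min(12.71x, n). At n = 7:
Step 1: f(x) reaches 7 at x = 7/12.71 = 0.550747
Step 2: integral(f_7) = integral(12.71x, 0, 0.550747) + integral(7, 0.550747, 1)
       = 12.71*0.550747^2/2 + 7*(1 - 0.550747)
       = 1.927616 + 3.144768
       = 5.072384
Step 3: As n -> infinity, f_n increases to f, so by MCT integral(f_n) -> integral(f) = 12.71/2 = 6.355.
Convergence: integral(f_7) = 5.072384 -> 6.355 as n -> infinity


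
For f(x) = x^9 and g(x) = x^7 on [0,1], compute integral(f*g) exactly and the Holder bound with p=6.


Step 1: Exact integral of f*g = integral(x^16, 0, 1) = 1/17
     = 0.058824
Step 2: Holder bound with p=6, q=1.2:
  ||f||_p = (integral x^54 dx)^(1/6) = (1/55)^(1/6) = 0.51279
  ||g||_q = (integral x^8.4 dx)^(1/1.2) = (1/9.4)^(1/1.2) = 0.154547
Step 3: Holder bound = ||f||_p * ||g||_q = 0.51279 * 0.154547 = 0.07925
Verification: 0.058824 <= 0.07925 (Holder holds)


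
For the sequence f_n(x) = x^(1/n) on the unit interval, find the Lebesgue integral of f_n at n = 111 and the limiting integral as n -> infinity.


At n = 111: f_111(x) = x^(1/111).
Step 1: integral(x^(1/111), 0, 1) = [x^(1/111+1) / (1/111+1)] from 0 to 1
     = 1 / (1/111 + 1) = 1 / ((111+1)/111) = 111/(111+1)
     = 111/112 = 0.991071
Step 2: As n -> infinity, f_n(x) = x^(1/n) -> 1 for x in (0,1], and f_n is increasing in n.
By MCT, lim_n integral(f_n) = integral(lim_n f_n) = integral(1, 0, 1) = 1.
Step 3: Verify convergence: 111/112 = 0.991071 -> 1


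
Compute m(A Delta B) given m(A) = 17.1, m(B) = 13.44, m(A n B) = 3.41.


m(A Delta B) = m(A) + m(B) - 2*m(A n B)
= 17.1 + 13.44 - 2*3.41
= 17.1 + 13.44 - 6.82
= 23.72


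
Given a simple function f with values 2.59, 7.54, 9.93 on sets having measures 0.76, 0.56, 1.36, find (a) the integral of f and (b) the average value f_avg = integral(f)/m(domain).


Step 1: Integral = sum(value_i * measure_i)
= 2.59*0.76 + 7.54*0.56 + 9.93*1.36
= 1.9684 + 4.2224 + 13.5048
= 19.6956
Step 2: Total measure of domain = 0.76 + 0.56 + 1.36 = 2.68
Step 3: Average value = 19.6956 / 2.68 = 7.349104


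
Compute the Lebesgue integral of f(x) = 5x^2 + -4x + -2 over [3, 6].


The Lebesgue integral of a Riemann-integrable function agrees with the Riemann integral.
Antiderivative F(x) = (5/3)x^3 + (-4/2)x^2 + -2x
F(6) = (5/3)*6^3 + (-4/2)*6^2 + -2*6
     = (5/3)*216 + (-4/2)*36 + -2*6
     = 360 + -72 + -12
     = 276
F(3) = 21
Integral = F(6) - F(3) = 276 - 21 = 255


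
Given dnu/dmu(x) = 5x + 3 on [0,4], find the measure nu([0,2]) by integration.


nu(A) = integral_A (dnu/dmu) dmu = integral_0^2 (5x + 3) dx
Step 1: Antiderivative F(x) = (5/2)x^2 + 3x
Step 2: F(2) = (5/2)*2^2 + 3*2 = 10 + 6 = 16
Step 3: F(0) = (5/2)*0^2 + 3*0 = 0.0 + 0 = 0.0
Step 4: nu([0,2]) = F(2) - F(0) = 16 - 0.0 = 16


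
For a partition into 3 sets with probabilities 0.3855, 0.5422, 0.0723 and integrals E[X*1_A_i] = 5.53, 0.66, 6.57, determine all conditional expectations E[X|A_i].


For each cell A_i: E[X|A_i] = E[X*1_A_i] / P(A_i)
Step 1: E[X|A_1] = 5.53 / 0.3855 = 14.345006
Step 2: E[X|A_2] = 0.66 / 0.5422 = 1.217263
Step 3: E[X|A_3] = 6.57 / 0.0723 = 90.871369
Verification: E[X] = sum E[X*1_A_i] = 5.53 + 0.66 + 6.57 = 12.76


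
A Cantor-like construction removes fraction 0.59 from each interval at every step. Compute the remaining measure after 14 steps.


Step 1: At each step, fraction remaining = 1 - 0.59 = 0.41
Step 2: After 14 steps, measure = (0.41)^14
Result = 3.792923e-06


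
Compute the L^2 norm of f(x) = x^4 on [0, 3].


Step 1: ||f||_2 = (integral_0^3 |x^4|^2 dx)^(1/2)
     = (integral_0^3 x^8 dx)^(1/2)
Step 2: integral_0^3 x^8 dx = [x^9/(9)] from 0 to 3 = 3^9/9
     = 19683/9 = 2187
Step 3: ||f||_2 = (2187)^(1/2) = 46.765372


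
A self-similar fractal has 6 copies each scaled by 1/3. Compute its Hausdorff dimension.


For a self-similar set with N copies scaled by 1/r:
dim_H = log(N)/log(r) = log(6)/log(3)
= 1.791759/1.098612
= 1.63093


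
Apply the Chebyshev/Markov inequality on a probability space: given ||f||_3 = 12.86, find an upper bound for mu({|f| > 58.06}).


Chebyshev/Markov inequality: mu(|f| > eps) <= (||f||_p / eps)^p
Step 1: ||f||_3 / eps = 12.86 / 58.06 = 0.221495
Step 2: Raise to power p = 3:
  (0.221495)^3 = 0.010867
Step 3: Therefore mu(|f| > 58.06) <= 0.010867


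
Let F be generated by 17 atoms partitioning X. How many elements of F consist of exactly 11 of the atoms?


Each element of F is a union of some subset of the 17 atoms.
Elements that are unions of exactly 11 atoms correspond to 11-element subsets of the 17 atoms.
Count = C(17, 11) = 17! / (11! * 6!) = 12376.


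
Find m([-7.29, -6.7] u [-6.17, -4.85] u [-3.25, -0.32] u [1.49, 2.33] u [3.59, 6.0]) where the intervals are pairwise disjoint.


For pairwise disjoint intervals, m(union) = sum of lengths.
= (-6.7 - -7.29) + (-4.85 - -6.17) + (-0.32 - -3.25) + (2.33 - 1.49) + (6.0 - 3.59)
= 0.59 + 1.32 + 2.93 + 0.84 + 2.41
= 8.09


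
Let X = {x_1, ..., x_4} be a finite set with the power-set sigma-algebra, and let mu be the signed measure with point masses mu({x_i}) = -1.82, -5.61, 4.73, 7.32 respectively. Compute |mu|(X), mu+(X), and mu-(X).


Step 1: Every measurable set is a union of atoms (the cells / points), so a Hahn decomposition is
  obtained by grouping atoms by sign: P = union of atoms with mu > 0, N = union of the remaining atoms.
  Atoms in P (indices): 3, 4;  atoms in N (indices): 1, 2
  Positive values: 4.73, 7.32
  Negative values: -1.82, -5.61
Step 2: mu+(X) = mu(P) = sum of positive atom values = 12.05
Step 3: mu-(X) = -mu(N) = sum of |negative atom values| = 7.43
Step 4: |mu|(X) = mu+(X) + mu-(X) = 12.05 + 7.43 = 19.48


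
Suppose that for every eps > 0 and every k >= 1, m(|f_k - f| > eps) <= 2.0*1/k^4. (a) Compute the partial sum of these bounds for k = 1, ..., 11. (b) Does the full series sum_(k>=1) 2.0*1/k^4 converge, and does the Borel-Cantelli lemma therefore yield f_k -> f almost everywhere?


Step 1: List the terms 2.0*1/k^4 for k = 1 to 11:
  k=1: 2
  k=2: 0.125
  k=3: 0.024691
  k=4: 0.007812
  k=5: 0.0032
  k=6: 0.001543
  k=7: 8.329863e-04
  k=8: 4.882812e-04
  k=9: 3.048316e-04
  k=10: 2.000000e-04
  k=11: 1.366027e-04
Step 2: Partial sum = 2 + 0.125 + 0.024691 + 0.007812 + 0.0032 + 0.001543 + 8.329863e-04 + 4.882812e-04 + 3.048316e-04 + 2.000000e-04 + 1.366027e-04
     = 2.16421
Step 3: The full series sum_(k>=1) 2.0*1/k^4 converges (p-series with p = 4 > 1; a constant multiple of a convergent series converges).
Step 4: Fix eps > 0. Since sum_k m(|f_k - f| > eps) < infinity, the Borel-Cantelli lemma gives
        m(limsup_k {|f_k - f| > eps}) = 0, i.e. for a.e. x, |f_k(x) - f(x)| <= eps for all large k.
        Applying this with eps = 1/j for j = 1, 2, ... and intersecting the countably many full-measure sets,
        for a.e. x we get limsup_k |f_k(x) - f(x)| <= 1/j for every j, hence f_k -> f almost everywhere.
Conclusion: series converges; Borel-Cantelli yields f_k -> f a.e.


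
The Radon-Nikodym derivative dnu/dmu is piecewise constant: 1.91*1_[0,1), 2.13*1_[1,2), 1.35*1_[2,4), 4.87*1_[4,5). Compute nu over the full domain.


Integrate each piece of the Radon-Nikodym derivative:
Step 1: integral_0^1 1.91 dx = 1.91*(1-0) = 1.91*1 = 1.91
Step 2: integral_1^2 2.13 dx = 2.13*(2-1) = 2.13*1 = 2.13
Step 3: integral_2^4 1.35 dx = 1.35*(4-2) = 1.35*2 = 2.7
Step 4: integral_4^5 4.87 dx = 4.87*(5-4) = 4.87*1 = 4.87
Total: 1.91 + 2.13 + 2.7 + 4.87 = 11.61


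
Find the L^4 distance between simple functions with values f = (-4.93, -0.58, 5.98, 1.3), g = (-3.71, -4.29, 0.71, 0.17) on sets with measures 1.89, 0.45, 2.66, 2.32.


Step 1: Compute differences f_i - g_i:
  -4.93 - -3.71 = -1.22
  -0.58 - -4.29 = 3.71
  5.98 - 0.71 = 5.27
  1.3 - 0.17 = 1.13
Step 2: Compute |diff|^4 * measure for each set:
  |-1.22|^4 * 1.89 = 2.215335 * 1.89 = 4.186982
  |3.71|^4 * 0.45 = 189.450449 * 0.45 = 85.252702
  |5.27|^4 * 2.66 = 771.333974 * 2.66 = 2051.748372
  |1.13|^4 * 2.32 = 1.630474 * 2.32 = 3.782699
Step 3: Sum = 2144.970755
Step 4: ||f-g||_4 = (2144.970755)^(1/4) = 6.805426


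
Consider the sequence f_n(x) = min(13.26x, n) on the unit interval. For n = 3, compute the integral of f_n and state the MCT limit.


f(x) = 13.26x on [0,1]; f_n(x) = min(13.26x, n). At n = 3:
Step 1: f(x) reaches 3 at x = 3/13.26 = 0.226244
Step 2: integral(f_3) = integral(13.26x, 0, 0.226244) + integral(3, 0.226244, 1)
       = 13.26*0.226244^2/2 + 3*(1 - 0.226244)
       = 0.339367 + 2.321267
       = 2.660633
Step 3: As n -> infinity, f_n increases to f, so by MCT integral(f_n) -> integral(f) = 13.26/2 = 6.63.
Convergence: integral(f_3) = 2.660633 -> 6.63 as n -> infinity


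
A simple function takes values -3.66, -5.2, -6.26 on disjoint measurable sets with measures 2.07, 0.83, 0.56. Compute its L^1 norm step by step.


Step 1: Compute |f_i|^1 for each value:
  |-3.66|^1 = 3.66
  |-5.2|^1 = 5.2
  |-6.26|^1 = 6.26
Step 2: Multiply by measures and sum:
  3.66 * 2.07 = 7.5762
  5.2 * 0.83 = 4.316
  6.26 * 0.56 = 3.5056
Sum = 7.5762 + 4.316 + 3.5056 = 15.3978
Step 3: Take the p-th root:
||f||_1 = (15.3978)^(1/1) = 15.3978


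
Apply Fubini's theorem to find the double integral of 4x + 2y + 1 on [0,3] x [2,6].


By Fubini, integrate in x first, then y.
Step 1: Fix y, integrate over x in [0,3]:
  integral(4x + 2y + 1, x=0..3)
  = 4*(3^2 - 0^2)/2 + (2y + 1)*(3 - 0)
  = 18 + (2y + 1)*3
  = 18 + 6y + 3
  = 21 + 6y
Step 2: Integrate over y in [2,6]:
  integral(21 + 6y, y=2..6)
  = 21*4 + 6*(6^2 - 2^2)/2
  = 84 + 96
  = 180


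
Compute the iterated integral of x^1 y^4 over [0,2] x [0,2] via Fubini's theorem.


By Fubini's theorem, the double integral factors as a product of single integrals:
Step 1: integral_0^2 x^1 dx = [x^2/2] from 0 to 2
     = 2^2/2 = 2
Step 2: integral_0^2 y^4 dy = [y^5/5] from 0 to 2
     = 2^5/5 = 6.4
Step 3: Double integral = 2 * 6.4 = 12.8


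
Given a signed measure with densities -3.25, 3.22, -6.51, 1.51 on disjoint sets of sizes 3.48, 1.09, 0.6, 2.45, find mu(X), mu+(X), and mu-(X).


Step 1: Compute signed measure on each set:
  Set 1: -3.25 * 3.48 = -11.31
  Set 2: 3.22 * 1.09 = 3.5098
  Set 3: -6.51 * 0.6 = -3.906
  Set 4: 1.51 * 2.45 = 3.6995
Step 2: Total signed measure = (-11.31) + (3.5098) + (-3.906) + (3.6995)
     = -8.0067
Step 3: Positive part mu+(X) = sum of positive contributions = 7.2093
Step 4: Negative part mu-(X) = |sum of negative contributions| = 15.216


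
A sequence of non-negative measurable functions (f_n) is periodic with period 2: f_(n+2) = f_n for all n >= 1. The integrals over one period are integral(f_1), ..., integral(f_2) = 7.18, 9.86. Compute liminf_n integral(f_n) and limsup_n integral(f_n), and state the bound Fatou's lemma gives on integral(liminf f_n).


The sequence (integral(f_n)) is periodic with period 2, repeating the values 7.18, 9.86 indefinitely.
Step 1: For a periodic sequence, every tail (a_m, a_(m+1), ...) contains all 2 period values infinitely often.
Step 2: Hence inf of every tail = min of the period values = min(7.18, 9.86) = 7.18.
        liminf_n integral(f_n) = sup over m of (inf of tail from m) = 7.18.
Step 3: Similarly sup of every tail = max of the period values = 9.86.
        limsup_n integral(f_n) = 9.86.
Step 4: Fatou's lemma: integral(liminf_n f_n) <= liminf_n integral(f_n) = 7.18.
        So the integral of the pointwise liminf is at most 7.18.


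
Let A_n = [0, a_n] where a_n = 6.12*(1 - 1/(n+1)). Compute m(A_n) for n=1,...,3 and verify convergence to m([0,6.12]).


By continuity of measure from below: if A_n increases to A, then m(A_n) -> m(A).
Here A = [0, 6.12], so m(A) = 6.12
Step 1: a_1 = 6.12*(1 - 1/2) = 3.06, m(A_1) = 3.06
Step 2: a_2 = 6.12*(1 - 1/3) = 4.08, m(A_2) = 4.08
Step 3: a_3 = 6.12*(1 - 1/4) = 4.59, m(A_3) = 4.59
Limit: m(A_n) -> m([0,6.12]) = 6.12


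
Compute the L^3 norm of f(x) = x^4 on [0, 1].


Step 1: ||f||_3 = (integral_0^1 |x^4|^3 dx)^(1/3)
     = (integral_0^1 x^12 dx)^(1/3)
Step 2: integral_0^1 x^12 dx = [x^13/(13)] from 0 to 1 = 1^13/13
     = 1/13 = 0.076923
Step 3: ||f||_3 = (0.076923)^(1/3) = 0.42529


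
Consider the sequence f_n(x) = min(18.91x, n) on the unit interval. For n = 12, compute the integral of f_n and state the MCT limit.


f(x) = 18.91x on [0,1]; f_n(x) = min(18.91x, n). At n = 12:
Step 1: f(x) reaches 12 at x = 12/18.91 = 0.634585
Step 2: integral(f_12) = integral(18.91x, 0, 0.634585) + integral(12, 0.634585, 1)
       = 18.91*0.634585^2/2 + 12*(1 - 0.634585)
       = 3.807509 + 4.384981
       = 8.192491
Step 3: As n -> infinity, f_n increases to f, so by MCT integral(f_n) -> integral(f) = 18.91/2 = 9.455.
Convergence: integral(f_12) = 8.192491 -> 9.455 as n -> infinity


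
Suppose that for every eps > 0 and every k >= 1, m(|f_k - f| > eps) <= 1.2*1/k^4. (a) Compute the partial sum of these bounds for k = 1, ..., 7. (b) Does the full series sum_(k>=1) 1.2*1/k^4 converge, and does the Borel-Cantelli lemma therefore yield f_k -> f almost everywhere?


Step 1: List the terms 1.2*1/k^4 for k = 1 to 7:
  k=1: 1.2
  k=2: 0.075
  k=3: 0.014815
  k=4: 0.004687
  k=5: 0.00192
  k=6: 9.259259e-04
  k=7: 4.997918e-04
Step 2: Partial sum = 1.2 + 0.075 + 0.014815 + 0.004687 + 0.00192 + 9.259259e-04 + 4.997918e-04
     = 1.297848
Step 3: The full series sum_(k>=1) 1.2*1/k^4 converges (p-series with p = 4 > 1; a constant multiple of a convergent series converges).
Step 4: Fix eps > 0. Since sum_k m(|f_k - f| > eps) < infinity, the Borel-Cantelli lemma gives
        m(limsup_k {|f_k - f| > eps}) = 0, i.e. for a.e. x, |f_k(x) - f(x)| <= eps for all large k.
        Applying this with eps = 1/j for j = 1, 2, ... and intersecting the countably many full-measure sets,
        for a.e. x we get limsup_k |f_k(x) - f(x)| <= 1/j for every j, hence f_k -> f almost everywhere.
Conclusion: series converges; Borel-Cantelli yields f_k -> f a.e.


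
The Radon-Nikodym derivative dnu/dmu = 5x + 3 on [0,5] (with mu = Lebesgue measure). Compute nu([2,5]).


nu(A) = integral_A (dnu/dmu) dmu = integral_2^5 (5x + 3) dx
Step 1: Antiderivative F(x) = (5/2)x^2 + 3x
Step 2: F(5) = (5/2)*5^2 + 3*5 = 62.5 + 15 = 77.5
Step 3: F(2) = (5/2)*2^2 + 3*2 = 10 + 6 = 16
Step 4: nu([2,5]) = F(5) - F(2) = 77.5 - 16 = 61.5


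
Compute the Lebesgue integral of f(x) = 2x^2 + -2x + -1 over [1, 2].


The Lebesgue integral of a Riemann-integrable function agrees with the Riemann integral.
Antiderivative F(x) = (2/3)x^3 + (-2/2)x^2 + -1x
F(2) = (2/3)*2^3 + (-2/2)*2^2 + -1*2
     = (2/3)*8 + (-2/2)*4 + -1*2
     = 5.333333 + -4 + -2
     = -0.666667
F(1) = -1.333333
Integral = F(2) - F(1) = -0.666667 - -1.333333 = 0.666667


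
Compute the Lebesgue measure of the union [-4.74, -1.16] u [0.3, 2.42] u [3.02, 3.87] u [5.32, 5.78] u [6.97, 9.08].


For pairwise disjoint intervals, m(union) = sum of lengths.
= (-1.16 - -4.74) + (2.42 - 0.3) + (3.87 - 3.02) + (5.78 - 5.32) + (9.08 - 6.97)
= 3.58 + 2.12 + 0.85 + 0.46 + 2.11
= 9.12


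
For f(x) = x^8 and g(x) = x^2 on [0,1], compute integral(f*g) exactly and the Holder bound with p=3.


Step 1: Exact integral of f*g = integral(x^10, 0, 1) = 1/11
     = 0.090909
Step 2: Holder bound with p=3, q=1.5:
  ||f||_p = (integral x^24 dx)^(1/3) = (1/25)^(1/3) = 0.341995
  ||g||_q = (integral x^3 dx)^(1/1.5) = (1/4)^(1/1.5) = 0.39685
Step 3: Holder bound = ||f||_p * ||g||_q = 0.341995 * 0.39685 = 0.135721
Verification: 0.090909 <= 0.135721 (Holder holds)


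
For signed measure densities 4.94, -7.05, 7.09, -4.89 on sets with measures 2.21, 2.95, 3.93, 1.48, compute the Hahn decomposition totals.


Step 1: Compute signed measure on each set:
  Set 1: 4.94 * 2.21 = 10.9174
  Set 2: -7.05 * 2.95 = -20.7975
  Set 3: 7.09 * 3.93 = 27.8637
  Set 4: -4.89 * 1.48 = -7.2372
Step 2: Total signed measure = (10.9174) + (-20.7975) + (27.8637) + (-7.2372)
     = 10.7464
Step 3: Positive part mu+(X) = sum of positive contributions = 38.7811
Step 4: Negative part mu-(X) = |sum of negative contributions| = 28.0347


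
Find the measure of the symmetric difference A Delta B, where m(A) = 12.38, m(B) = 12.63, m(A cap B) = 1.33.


m(A Delta B) = m(A) + m(B) - 2*m(A n B)
= 12.38 + 12.63 - 2*1.33
= 12.38 + 12.63 - 2.66
= 22.35


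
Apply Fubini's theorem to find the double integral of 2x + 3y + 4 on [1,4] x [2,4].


By Fubini, integrate in x first, then y.
Step 1: Fix y, integrate over x in [1,4]:
  integral(2x + 3y + 4, x=1..4)
  = 2*(4^2 - 1^2)/2 + (3y + 4)*(4 - 1)
  = 15 + (3y + 4)*3
  = 15 + 9y + 12
  = 27 + 9y
Step 2: Integrate over y in [2,4]:
  integral(27 + 9y, y=2..4)
  = 27*2 + 9*(4^2 - 2^2)/2
  = 54 + 54
  = 108


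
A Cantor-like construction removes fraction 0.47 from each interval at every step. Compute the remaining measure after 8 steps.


Step 1: At each step, fraction remaining = 1 - 0.47 = 0.53
Step 2: After 8 steps, measure = (0.53)^8
Result = 0.006226


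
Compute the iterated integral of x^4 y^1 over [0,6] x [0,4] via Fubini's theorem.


By Fubini's theorem, the double integral factors as a product of single integrals:
Step 1: integral_0^6 x^4 dx = [x^5/5] from 0 to 6
     = 6^5/5 = 1555.2
Step 2: integral_0^4 y^1 dy = [y^2/2] from 0 to 4
     = 4^2/2 = 8
Step 3: Double integral = 1555.2 * 8 = 12441.6


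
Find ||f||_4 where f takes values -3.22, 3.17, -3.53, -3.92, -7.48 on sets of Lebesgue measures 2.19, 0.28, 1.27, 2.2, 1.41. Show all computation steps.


Step 1: Compute |f_i|^4 for each value:
  |-3.22|^4 = 107.503719
  |3.17|^4 = 100.980391
  |-3.53|^4 = 155.274029
  |-3.92|^4 = 236.126249
  |-7.48|^4 = 3130.44726
Step 2: Multiply by measures and sum:
  107.503719 * 2.19 = 235.433144
  100.980391 * 0.28 = 28.27451
  155.274029 * 1.27 = 197.198017
  236.126249 * 2.2 = 519.477748
  3130.44726 * 1.41 = 4413.930637
Sum = 235.433144 + 28.27451 + 197.198017 + 519.477748 + 4413.930637 = 5394.314054
Step 3: Take the p-th root:
||f||_4 = (5394.314054)^(1/4) = 8.570064


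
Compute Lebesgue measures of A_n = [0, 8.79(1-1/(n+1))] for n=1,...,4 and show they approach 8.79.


By continuity of measure from below: if A_n increases to A, then m(A_n) -> m(A).
Here A = [0, 8.79], so m(A) = 8.79
Step 1: a_1 = 8.79*(1 - 1/2) = 4.395, m(A_1) = 4.395
Step 2: a_2 = 8.79*(1 - 1/3) = 5.86, m(A_2) = 5.86
Step 3: a_3 = 8.79*(1 - 1/4) = 6.5925, m(A_3) = 6.5925
Step 4: a_4 = 8.79*(1 - 1/5) = 7.032, m(A_4) = 7.032
Limit: m(A_n) -> m([0,8.79]) = 8.79


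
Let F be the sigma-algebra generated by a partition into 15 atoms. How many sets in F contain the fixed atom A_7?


Each element of F is a union of some subset S of the 15 atoms.
The element contains A_7 iff A_7 is in S.
So we count subsets S of {A_1,...,A_15} with A_7 in S: choose freely among the other 14 atoms.
Count = 2^(15-1) = 2^14 = 16384.


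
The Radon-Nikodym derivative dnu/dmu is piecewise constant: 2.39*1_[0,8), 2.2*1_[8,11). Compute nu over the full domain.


Integrate each piece of the Radon-Nikodym derivative:
Step 1: integral_0^8 2.39 dx = 2.39*(8-0) = 2.39*8 = 19.12
Step 2: integral_8^11 2.2 dx = 2.2*(11-8) = 2.2*3 = 6.6
Total: 19.12 + 6.6 = 25.72


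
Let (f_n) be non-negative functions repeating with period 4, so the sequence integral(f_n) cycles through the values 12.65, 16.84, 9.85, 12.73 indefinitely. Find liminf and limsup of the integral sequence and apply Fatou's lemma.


The sequence (integral(f_n)) is periodic with period 4, repeating the values 12.65, 16.84, 9.85, 12.73 indefinitely.
Step 1: For a periodic sequence, every tail (a_m, a_(m+1), ...) contains all 4 period values infinitely often.
Step 2: Hence inf of every tail = min of the period values = min(12.65, 16.84, 9.85, 12.73) = 9.85.
        liminf_n integral(f_n) = sup over m of (inf of tail from m) = 9.85.
Step 3: Similarly sup of every tail = max of the period values = 16.84.
        limsup_n integral(f_n) = 16.84.
Step 4: Fatou's lemma: integral(liminf_n f_n) <= liminf_n integral(f_n) = 9.85.
        So the integral of the pointwise liminf is at most 9.85.


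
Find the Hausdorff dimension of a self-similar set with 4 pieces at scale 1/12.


For a self-similar set with N copies scaled by 1/r:
dim_H = log(N)/log(r) = log(4)/log(12)
= 1.386294/2.484907
= 0.557886


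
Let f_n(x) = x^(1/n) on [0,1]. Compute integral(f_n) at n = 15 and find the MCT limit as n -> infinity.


At n = 15: f_15(x) = x^(1/15).
Step 1: integral(x^(1/15), 0, 1) = [x^(1/15+1) / (1/15+1)] from 0 to 1
     = 1 / (1/15 + 1) = 1 / ((15+1)/15) = 15/(15+1)
     = 15/16 = 0.9375
Step 2: As n -> infinity, f_n(x) = x^(1/n) -> 1 for x in (0,1], and f_n is increasing in n.
By MCT, lim_n integral(f_n) = integral(lim_n f_n) = integral(1, 0, 1) = 1.
Step 3: Verify convergence: 15/16 = 0.9375 -> 1


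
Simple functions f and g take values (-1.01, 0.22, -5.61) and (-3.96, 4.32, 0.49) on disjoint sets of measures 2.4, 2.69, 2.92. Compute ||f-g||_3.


Step 1: Compute differences f_i - g_i:
  -1.01 - -3.96 = 2.95
  0.22 - 4.32 = -4.1
  -5.61 - 0.49 = -6.1
Step 2: Compute |diff|^3 * measure for each set:
  |2.95|^3 * 2.4 = 25.672375 * 2.4 = 61.6137
  |-4.1|^3 * 2.69 = 68.921 * 2.69 = 185.39749
  |-6.1|^3 * 2.92 = 226.981 * 2.92 = 662.78452
Step 3: Sum = 909.79571
Step 4: ||f-g||_3 = (909.79571)^(1/3) = 9.689796


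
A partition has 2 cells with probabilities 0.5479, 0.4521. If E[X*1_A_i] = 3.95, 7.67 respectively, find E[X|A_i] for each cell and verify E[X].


For each cell A_i: E[X|A_i] = E[X*1_A_i] / P(A_i)
Step 1: E[X|A_1] = 3.95 / 0.5479 = 7.209345
Step 2: E[X|A_2] = 7.67 / 0.4521 = 16.965273
Verification: E[X] = sum E[X*1_A_i] = 3.95 + 7.67 = 11.62


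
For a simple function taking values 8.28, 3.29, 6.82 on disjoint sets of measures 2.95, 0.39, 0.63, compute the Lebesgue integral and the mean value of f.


Step 1: Integral = sum(value_i * measure_i)
= 8.28*2.95 + 3.29*0.39 + 6.82*0.63
= 24.426 + 1.2831 + 4.2966
= 30.0057
Step 2: Total measure of domain = 2.95 + 0.39 + 0.63 = 3.97
Step 3: Average value = 30.0057 / 3.97 = 7.558111


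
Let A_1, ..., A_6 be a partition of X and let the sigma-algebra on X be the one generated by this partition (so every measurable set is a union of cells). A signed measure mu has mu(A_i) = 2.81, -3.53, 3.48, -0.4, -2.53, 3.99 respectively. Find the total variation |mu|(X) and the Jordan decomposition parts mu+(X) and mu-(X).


Step 1: Every measurable set is a union of atoms (the cells / points), so a Hahn decomposition is
  obtained by grouping atoms by sign: P = union of atoms with mu > 0, N = union of the remaining atoms.
  Atoms in P (indices): 1, 3, 6;  atoms in N (indices): 2, 4, 5
  Positive values: 2.81, 3.48, 3.99
  Negative values: -3.53, -0.4, -2.53
Step 2: mu+(X) = mu(P) = sum of positive atom values = 10.28
Step 3: mu-(X) = -mu(N) = sum of |negative atom values| = 6.46
Step 4: |mu|(X) = mu+(X) + mu-(X) = 10.28 + 6.46 = 16.74


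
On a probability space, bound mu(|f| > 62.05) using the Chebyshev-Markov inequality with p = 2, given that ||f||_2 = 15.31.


Chebyshev/Markov inequality: mu(|f| > eps) <= (||f||_p / eps)^p
Step 1: ||f||_2 / eps = 15.31 / 62.05 = 0.246737
Step 2: Raise to power p = 2:
  (0.246737)^2 = 0.060879
Step 3: Therefore mu(|f| > 62.05) <= 0.060879


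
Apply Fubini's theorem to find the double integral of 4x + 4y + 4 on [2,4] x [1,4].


By Fubini, integrate in x first, then y.
Step 1: Fix y, integrate over x in [2,4]:
  integral(4x + 4y + 4, x=2..4)
  = 4*(4^2 - 2^2)/2 + (4y + 4)*(4 - 2)
  = 24 + (4y + 4)*2
  = 24 + 8y + 8
  = 32 + 8y
Step 2: Integrate over y in [1,4]:
  integral(32 + 8y, y=1..4)
  = 32*3 + 8*(4^2 - 1^2)/2
  = 96 + 60
  = 156


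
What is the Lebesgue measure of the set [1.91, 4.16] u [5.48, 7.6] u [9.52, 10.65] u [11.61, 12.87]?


For pairwise disjoint intervals, m(union) = sum of lengths.
= (4.16 - 1.91) + (7.6 - 5.48) + (10.65 - 9.52) + (12.87 - 11.61)
= 2.25 + 2.12 + 1.13 + 1.26
= 6.76


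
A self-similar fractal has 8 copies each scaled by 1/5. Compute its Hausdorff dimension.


For a self-similar set with N copies scaled by 1/r:
dim_H = log(N)/log(r) = log(8)/log(5)
= 2.079442/1.609438
= 1.29203


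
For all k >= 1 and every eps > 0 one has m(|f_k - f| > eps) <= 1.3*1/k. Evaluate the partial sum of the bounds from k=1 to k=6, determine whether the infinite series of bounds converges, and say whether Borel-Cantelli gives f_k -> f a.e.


Step 1: List the terms 1.3*1/k for k = 1 to 6:
  k=1: 1.3
  k=2: 0.65
  k=3: 0.433333
  k=4: 0.325
  k=5: 0.26
  k=6: 0.216667
Step 2: Partial sum = 1.3 + 0.65 + 0.433333 + 0.325 + 0.26 + 0.216667
     = 3.185
Step 3: The full series sum_(k>=1) 1.3*1/k diverges (harmonic series, p = 1; a nonzero constant multiple of a divergent series diverges).
Step 4: The (first) Borel-Cantelli lemma requires a summable sequence of measures, so it does not apply here;
        from this bound alone no conclusion about a.e. convergence can be drawn (convergence in measure still
        gives an a.e.-convergent subsequence, but not a.e. convergence of the whole sequence).
Conclusion: series diverges; Borel-Cantelli is inconclusive about a.e. convergence of f_k.


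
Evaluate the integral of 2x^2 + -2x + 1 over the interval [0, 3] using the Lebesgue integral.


The Lebesgue integral of a Riemann-integrable function agrees with the Riemann integral.
Antiderivative F(x) = (2/3)x^3 + (-2/2)x^2 + 1x
F(3) = (2/3)*3^3 + (-2/2)*3^2 + 1*3
     = (2/3)*27 + (-2/2)*9 + 1*3
     = 18 + -9 + 3
     = 12
F(0) = 0.0
Integral = F(3) - F(0) = 12 - 0.0 = 12


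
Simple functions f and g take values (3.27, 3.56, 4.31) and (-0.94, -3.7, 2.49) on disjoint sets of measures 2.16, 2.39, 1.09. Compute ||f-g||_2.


Step 1: Compute differences f_i - g_i:
  3.27 - -0.94 = 4.21
  3.56 - -3.7 = 7.26
  4.31 - 2.49 = 1.82
Step 2: Compute |diff|^2 * measure for each set:
  |4.21|^2 * 2.16 = 17.7241 * 2.16 = 38.284056
  |7.26|^2 * 2.39 = 52.7076 * 2.39 = 125.971164
  |1.82|^2 * 1.09 = 3.3124 * 1.09 = 3.610516
Step 3: Sum = 167.865736
Step 4: ||f-g||_2 = (167.865736)^(1/2) = 12.956301


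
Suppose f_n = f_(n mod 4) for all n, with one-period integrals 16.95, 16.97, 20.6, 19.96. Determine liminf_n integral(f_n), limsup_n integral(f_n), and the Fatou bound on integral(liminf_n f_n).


The sequence (integral(f_n)) is periodic with period 4, repeating the values 16.95, 16.97, 20.6, 19.96 indefinitely.
Step 1: For a periodic sequence, every tail (a_m, a_(m+1), ...) contains all 4 period values infinitely often.
Step 2: Hence inf of every tail = min of the period values = min(16.95, 16.97, 20.6, 19.96) = 16.95.
        liminf_n integral(f_n) = sup over m of (inf of tail from m) = 16.95.
Step 3: Similarly sup of every tail = max of the period values = 20.6.
        limsup_n integral(f_n) = 20.6.
Step 4: Fatou's lemma: integral(liminf_n f_n) <= liminf_n integral(f_n) = 16.95.
        So the integral of the pointwise liminf is at most 16.95.


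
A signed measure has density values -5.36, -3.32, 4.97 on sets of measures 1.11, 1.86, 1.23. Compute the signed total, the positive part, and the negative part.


Step 1: Compute signed measure on each set:
  Set 1: -5.36 * 1.11 = -5.9496
  Set 2: -3.32 * 1.86 = -6.1752
  Set 3: 4.97 * 1.23 = 6.1131
Step 2: Total signed measure = (-5.9496) + (-6.1752) + (6.1131)
     = -6.0117
Step 3: Positive part mu+(X) = sum of positive contributions = 6.1131
Step 4: Negative part mu-(X) = |sum of negative contributions| = 12.1248


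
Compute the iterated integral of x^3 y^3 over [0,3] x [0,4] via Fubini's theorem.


By Fubini's theorem, the double integral factors as a product of single integrals:
Step 1: integral_0^3 x^3 dx = [x^4/4] from 0 to 3
     = 3^4/4 = 20.25
Step 2: integral_0^4 y^3 dy = [y^4/4] from 0 to 4
     = 4^4/4 = 64
Step 3: Double integral = 20.25 * 64 = 1296
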